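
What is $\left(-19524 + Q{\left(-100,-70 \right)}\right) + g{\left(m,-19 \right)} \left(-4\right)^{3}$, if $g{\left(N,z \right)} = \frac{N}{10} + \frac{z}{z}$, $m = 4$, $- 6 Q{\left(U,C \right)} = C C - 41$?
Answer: $- \frac{612703}{30} \approx -20423.0$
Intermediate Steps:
$Q{\left(U,C \right)} = \frac{41}{6} - \frac{C^{2}}{6}$ ($Q{\left(U,C \right)} = - \frac{C C - 41}{6} = - \frac{C^{2} - 41}{6} = - \frac{-41 + C^{2}}{6} = \frac{41}{6} - \frac{C^{2}}{6}$)
$g{\left(N,z \right)} = 1 + \frac{N}{10}$ ($g{\left(N,z \right)} = N \frac{1}{10} + 1 = \frac{N}{10} + 1 = 1 + \frac{N}{10}$)
$\left(-19524 + Q{\left(-100,-70 \right)}\right) + g{\left(m,-19 \right)} \left(-4\right)^{3} = \left(-19524 + \left(\frac{41}{6} - \frac{\left(-70\right)^{2}}{6}\right)\right) + \left(1 + \frac{1}{10} \cdot 4\right) \left(-4\right)^{3} = \left(-19524 + \left(\frac{41}{6} - \frac{2450}{3}\right)\right) + \left(1 + \frac{2}{5}\right) \left(-64\right) = \left(-19524 + \left(\frac{41}{6} - \frac{2450}{3}\right)\right) + \frac{7}{5} \left(-64\right) = \left(-19524 - \frac{4859}{6}\right) - \frac{448}{5} = - \frac{122003}{6} - \frac{448}{5} = - \frac{612703}{30}$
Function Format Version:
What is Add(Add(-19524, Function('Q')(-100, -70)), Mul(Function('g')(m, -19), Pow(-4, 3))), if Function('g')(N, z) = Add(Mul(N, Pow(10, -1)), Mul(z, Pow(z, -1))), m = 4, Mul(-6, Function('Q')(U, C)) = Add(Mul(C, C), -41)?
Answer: Rational(-612703, 30) ≈ -20423.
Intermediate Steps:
Function('Q')(U, C) = Add(Rational(41, 6), Mul(Rational(-1, 6), Pow(C, 2))) (Function('Q')(U, C) = Mul(Rational(-1, 6), Add(Mul(C, C), -41)) = Mul(Rational(-1, 6), Add(Pow(C, 2), -41)) = Mul(Rational(-1, 6), Add(-41, Pow(C, 2))) = Add(Rational(41, 6), Mul(Rational(-1, 6), Pow(C, 2))))
Function('g')(N, z) = Add(1, Mul(Rational(1, 10), N)) (Function('g')(N, z) = Add(Mul(N, Rational(1, 10)), 1) = Add(Mul(Rational(1, 10), N), 1) = Add(1, Mul(Rational(1, 10), N)))
Add(Add(-19524, Function('Q')(-100, -70)), Mul(Function('g')(m, -19), Pow(-4, 3))) = Add(Add(-19524, Add(Rational(41, 6), Mul(Rational(-1, 6), Pow(-70, 2)))), Mul(Add(1, Mul(Rational(1, 10), 4)), Pow(-4, 3))) = Add(Add(-19524, Add(Rational(41, 6), Mul(Rational(-1, 6), 4900))), Mul(Add(1, Rational(2, 5)), -64)) = Add(Add(-19524, Add(Rational(41, 6), Rational(-2450, 3))), Mul(Rational(7, 5), -64)) = Add(Add(-19524, Rational(-4859, 6)), Rational(-448, 5)) = Add(Rational(-122003, 6), Rational(-448, 5)) = Rational(-612703, 30)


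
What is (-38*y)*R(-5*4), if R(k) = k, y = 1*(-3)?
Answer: -2280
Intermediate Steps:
y = -3
(-38*y)*R(-5*4) = (-38*(-3))*(-5*4) = 114*(-20) = -2280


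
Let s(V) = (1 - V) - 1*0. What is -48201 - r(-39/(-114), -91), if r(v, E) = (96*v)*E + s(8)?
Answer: -858902/19 ≈ -45205.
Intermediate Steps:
s(V) = 1 - V (s(V) = (1 - V) + 0 = 1 - V)
r(v, E) = -7 + 96*E*v (r(v, E) = (96*v)*E + (1 - 1*8) = 96*E*v + (1 - 8) = 96*E*v - 7 = -7 + 96*E*v)
-48201 - r(-39/(-114), -91) = -48201 - (-7 + 96*(-91)*(-39/(-114))) = -48201 - (-7 + 96*(-91)*(-39*(-1/114))) = -48201 - (-7 + 96*(-91)*(13/38)) = -48201 - (-7 - 56784/19) = -48201 - 1*(-56917/19) = -48201 + 56917/19 = -858902/19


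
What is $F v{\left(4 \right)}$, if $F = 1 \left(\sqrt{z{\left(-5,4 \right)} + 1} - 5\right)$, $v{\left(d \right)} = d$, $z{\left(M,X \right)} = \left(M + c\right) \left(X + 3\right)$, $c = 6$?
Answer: $-20 + 8 \sqrt{2} \approx -8.6863$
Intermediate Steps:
$z{\left(M,X \right)} = \left(3 + X\right) \left(6 + M\right)$ ($z{\left(M,X \right)} = \left(M + 6\right) \left(X + 3\right) = \left(6 + M\right) \left(3 + X\right) = \left(3 + X\right) \left(6 + M\right)$)
$F = -5 + 2 \sqrt{2}$ ($F = 1 \left(\sqrt{\left(18 + 3 \left(-5\right) + 6 \cdot 4 - 20\right) + 1} - 5\right) = 1 \left(\sqrt{\left(18 - 15 + 24 - 20\right) + 1} - 5\right) = 1 \left(\sqrt{7 + 1} - 5\right) = 1 \left(\sqrt{8} - 5\right) = 1 \left(2 \sqrt{2} - 5\right) = 1 \left(-5 + 2 \sqrt{2}\right) = -5 + 2 \sqrt{2} \approx -2.1716$)
$F v{\left(4 \right)} = \left(-5 + 2 \sqrt{2}\right) 4 = -20 + 8 \sqrt{2}$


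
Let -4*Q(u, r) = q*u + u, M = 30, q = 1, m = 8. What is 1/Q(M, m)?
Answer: -1/15 ≈ -0.066667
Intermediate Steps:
Q(u, r) = -u/2 (Q(u, r) = -(1*u + u)/4 = -(u + u)/4 = -u/2)
1/Q(M, m) = 1/(-½*30) = 1/(-15) = -1/15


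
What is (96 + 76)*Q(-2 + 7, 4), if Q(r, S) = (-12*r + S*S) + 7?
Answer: -6364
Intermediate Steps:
Q(r, S) = 7 + S² - 12*r (Q(r, S) = (-12*r + S²) + 7 = (S² - 12*r) + 7 = 7 + S² - 12*r)
(96 + 76)*Q(-2 + 7, 4) = (96 + 76)*(7 + 4² - 12*(-2 + 7)) = 172*(7 + 16 - 12*5) = 172*(7 + 16 - 60) = 172*(-37) = -6364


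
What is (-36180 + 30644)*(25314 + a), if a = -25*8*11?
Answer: -127959104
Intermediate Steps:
a = -2200 (a = -200*11 = -2200)
(-36180 + 30644)*(25314 + a) = (-36180 + 30644)*(25314 - 2200) = -5536*23114 = -127959104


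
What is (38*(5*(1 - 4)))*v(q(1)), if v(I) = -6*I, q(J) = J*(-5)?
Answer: -17100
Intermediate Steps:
q(J) = -5*J
(38*(5*(1 - 4)))*v(q(1)) = (38*(5*(1 - 4)))*(-(-30)) = (38*(5*(-3)))*(-6*(-5)) = (38*(-15))*30 = -570*30 = -17100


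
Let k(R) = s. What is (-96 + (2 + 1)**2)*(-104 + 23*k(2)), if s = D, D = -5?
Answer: 19053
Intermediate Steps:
s = -5
k(R) = -5
(-96 + (2 + 1)**2)*(-104 + 23*k(2)) = (-96 + (2 + 1)**2)*(-104 + 23*(-5)) = (-96 + 3**2)*(-104 - 115) = (-96 + 9)*(-219) = -87*(-219) = 19053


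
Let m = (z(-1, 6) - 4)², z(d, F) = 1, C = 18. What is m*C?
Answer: 162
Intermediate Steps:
m = 9 (m = (1 - 4)² = (-3)² = 9)
m*C = 9*18 = 162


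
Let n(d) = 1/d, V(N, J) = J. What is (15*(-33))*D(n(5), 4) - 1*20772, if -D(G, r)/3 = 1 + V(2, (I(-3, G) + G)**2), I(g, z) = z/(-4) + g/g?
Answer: -1385847/80 ≈ -17323.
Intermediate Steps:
I(g, z) = 1 - z/4 (I(g, z) = z*(-1/4) + 1 = -z/4 + 1 = 1 - z/4)
D(G, r) = -3 - 3*(1 + 3*G/4)**2 (D(G, r) = -3*(1 + ((1 - G/4) + G)**2) = -3*(1 + (1 + 3*G/4)**2) = -3 - 3*(1 + 3*G/4)**2)
(15*(-33))*D(n(5), 4) - 1*20772 = (15*(-33))*(-3 - 3*(4 + 3/5)**2/16) - 1*20772 = -495*(-3 - 3*(4 + 3*(1/5))**2/16) - 20772 = -495*(-3 - 3*(4 + 3/5)**2/16) - 20772 = -495*(-3 - 3*(23/5)**2/16) - 20772 = -495*(-3 - 3/16*529/25) - 20772 = -495*(-3 - 1587/400) - 20772 = -495*(-2787/400) - 20772 = 275913/80 - 20772 = -1385847/80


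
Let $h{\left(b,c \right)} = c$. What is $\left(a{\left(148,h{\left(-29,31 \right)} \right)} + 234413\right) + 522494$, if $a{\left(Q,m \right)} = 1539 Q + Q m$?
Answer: $989267$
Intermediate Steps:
$\left(a{\left(148,h{\left(-29,31 \right)} \right)} + 234413\right) + 522494 = \left(148 \left(1539 + 31\right) + 234413\right) + 522494 = \left(148 \cdot 1570 + 234413\right) + 522494 = \left(232360 + 234413\right) + 522494 = 466773 + 522494 = 989267$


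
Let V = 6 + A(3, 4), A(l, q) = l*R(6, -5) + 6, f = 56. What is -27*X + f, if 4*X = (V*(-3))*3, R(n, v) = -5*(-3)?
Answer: 14075/4 ≈ 3518.8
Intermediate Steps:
R(n, v) = 15
A(l, q) = 6 + 15*l (A(l, q) = l*15 + 6 = 15*l + 6 = 6 + 15*l)
V = 57 (V = 6 + (6 + 15*3) = 6 + (6 + 45) = 6 + 51 = 57)
X = -513/4 (X = ((57*(-3))*3)/4 = (-171*3)/4 = (¼)*(-513) = -513/4 ≈ -128.25)
-27*X + f = -27*(-513/4) + 56 = 13851/4 + 56 = 14075/4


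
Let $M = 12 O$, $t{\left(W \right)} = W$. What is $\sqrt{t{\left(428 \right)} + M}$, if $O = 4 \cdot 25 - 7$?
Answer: $2 \sqrt{386} \approx 39.294$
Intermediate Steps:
$O = 93$ ($O = 100 - 7 = 93$)
$M = 1116$ ($M = 12 \cdot 93 = 1116$)
$\sqrt{t{\left(428 \right)} + M} = \sqrt{428 + 1116} = \sqrt{1544} = 2 \sqrt{386}$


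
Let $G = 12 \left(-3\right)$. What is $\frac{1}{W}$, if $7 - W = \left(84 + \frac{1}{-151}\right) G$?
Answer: $\frac{151}{457645} \approx 0.00032995$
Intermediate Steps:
$G = -36$
$W = \frac{457645}{151}$ ($W = 7 - \left(84 + \frac{1}{-151}\right) \left(-36\right) = 7 - \left(84 - \frac{1}{151}\right) \left(-36\right) = 7 - \frac{12683}{151} \left(-36\right) = 7 - - \frac{456588}{151} = 7 + \frac{456588}{151} = \frac{457645}{151} \approx 3030.8$)
$\frac{1}{W} = \frac{1}{\frac{457645}{151}} = \frac{151}{457645}$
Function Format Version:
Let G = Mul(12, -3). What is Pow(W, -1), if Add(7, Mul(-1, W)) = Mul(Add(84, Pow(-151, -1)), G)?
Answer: Rational(151, 457645) ≈ 0.00032995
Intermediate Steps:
G = -36
W = Rational(457645, 151) (W = Add(7, Mul(-1, Mul(Add(84, Pow(-151, -1)), -36))) = Add(7, Mul(-1, Mul(Add(84, Rational(-1, 151)), -36))) = Add(7, Mul(-1, Mul(Rational(12683, 151), -36))) = Add(7, Mul(-1, Rational(-456588, 151))) = Add(7, Rational(456588, 151)) = Rational(457645, 151) ≈ 3030.8)
Pow(W, -1) = Pow(Rational(457645, 151), -1) = Rational(151, 457645)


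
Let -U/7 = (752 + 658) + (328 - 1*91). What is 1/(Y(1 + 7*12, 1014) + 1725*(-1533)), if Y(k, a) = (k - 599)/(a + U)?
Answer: -10515/27806128361 ≈ -3.7815e-7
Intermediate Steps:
U = -11529 (U = -7*((752 + 658) + (328 - 1*91)) = -7*(1410 + (328 - 91)) = -7*(1410 + 237) = -7*1647 = -11529)
Y(k, a) = (-599 + k)/(-11529 + a) (Y(k, a) = (k - 599)/(a - 11529) = (-599 + k)/(-11529 + a))
1/(Y(1 + 7*12, 1014) + 1725*(-1533)) = 1/((-599 + (1 + 7*12))/(-11529 + 1014) + 1725*(-1533)) = 1/((-599 + (1 + 84))/(-10515) - 2644425) = 1/(-(-599 + 85)/10515 - 2644425) = 1/(-1/10515*(-514) - 2644425) = 1/(514/10515 - 2644425) = 1/(-27806128361/10515) = -10515/27806128361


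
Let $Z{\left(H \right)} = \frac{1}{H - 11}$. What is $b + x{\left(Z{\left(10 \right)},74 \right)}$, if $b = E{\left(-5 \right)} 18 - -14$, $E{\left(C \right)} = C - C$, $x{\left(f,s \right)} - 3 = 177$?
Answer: $194$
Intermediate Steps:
$Z{\left(H \right)} = \frac{1}{-11 + H}$
$x{\left(f,s \right)} = 180$ ($x{\left(f,s \right)} = 3 + 177 = 180$)
$E{\left(C \right)} = 0$
$b = 14$ ($b = 0 \cdot 18 - -14 = 0 + 14 = 14$)
$b + x{\left(Z{\left(10 \right)},74 \right)} = 14 + 180 = 194$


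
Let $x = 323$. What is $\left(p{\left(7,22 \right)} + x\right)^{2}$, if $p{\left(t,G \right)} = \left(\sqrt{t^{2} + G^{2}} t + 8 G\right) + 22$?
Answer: $297558 + 7294 \sqrt{533} \approx 4.6595 \cdot 10^{5}$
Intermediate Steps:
$p{\left(t,G \right)} = 22 + 8 G + t \sqrt{G^{2} + t^{2}}$ ($p{\left(t,G \right)} = \left(\sqrt{G^{2} + t^{2}} t + 8 G\right) + 22 = \left(t \sqrt{G^{2} + t^{2}} + 8 G\right) + 22 = \left(8 G + t \sqrt{G^{2} + t^{2}}\right) + 22 = 22 + 8 G + t \sqrt{G^{2} + t^{2}}$)
$\left(p{\left(7,22 \right)} + x\right)^{2} = \left(\left(22 + 8 \cdot 22 + 7 \sqrt{22^{2} + 7^{2}}\right) + 323\right)^{2} = \left(\left(22 + 176 + 7 \sqrt{484 + 49}\right) + 323\right)^{2} = \left(\left(22 + 176 + 7 \sqrt{533}\right) + 323\right)^{2} = \left(\left(198 + 7 \sqrt{533}\right) + 323\right)^{2} = \left(521 + 7 \sqrt{533}\right)^{2}$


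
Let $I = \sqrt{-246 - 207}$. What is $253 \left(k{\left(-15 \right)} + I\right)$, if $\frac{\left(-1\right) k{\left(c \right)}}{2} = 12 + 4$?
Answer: $-8096 + 253 i \sqrt{453} \approx -8096.0 + 5384.8 i$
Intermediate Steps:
$k{\left(c \right)} = -32$ ($k{\left(c \right)} = - 2 \left(12 + 4\right) = \left(-2\right) 16 = -32$)
$I = i \sqrt{453}$ ($I = \sqrt{-453} = i \sqrt{453} \approx 21.284 i$)
$253 \left(k{\left(-15 \right)} + I\right) = 253 \left(-32 + i \sqrt{453}\right) = -8096 + 253 i \sqrt{453}$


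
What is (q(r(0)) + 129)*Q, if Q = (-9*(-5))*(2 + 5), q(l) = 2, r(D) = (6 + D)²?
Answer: 41265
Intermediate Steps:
Q = 315 (Q = 45*7 = 315)
(q(r(0)) + 129)*Q = (2 + 129)*315 = 131*315 = 41265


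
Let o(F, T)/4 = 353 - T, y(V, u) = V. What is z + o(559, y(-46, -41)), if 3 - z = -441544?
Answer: 443143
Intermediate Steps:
z = 441547 (z = 3 - 1*(-441544) = 3 + 441544 = 441547)
o(F, T) = 1412 - 4*T (o(F, T) = 4*(353 - T) = 1412 - 4*T)
z + o(559, y(-46, -41)) = 441547 + (1412 - 4*(-46)) = 441547 + (1412 + 184) = 441547 + 1596 = 443143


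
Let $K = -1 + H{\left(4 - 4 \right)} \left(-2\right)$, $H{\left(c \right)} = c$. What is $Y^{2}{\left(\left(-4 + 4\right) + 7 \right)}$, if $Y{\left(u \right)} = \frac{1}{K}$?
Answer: $1$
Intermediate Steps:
$K = -1$ ($K = -1 + \left(4 - 4\right) \left(-2\right) = -1 + 0 \left(-2\right) = -1 + 0 = -1$)
$Y{\left(u \right)} = -1$ ($Y{\left(u \right)} = \frac{1}{-1} = -1$)
$Y^{2}{\left(\left(-4 + 4\right) + 7 \right)} = \left(-1\right)^{2} = 1$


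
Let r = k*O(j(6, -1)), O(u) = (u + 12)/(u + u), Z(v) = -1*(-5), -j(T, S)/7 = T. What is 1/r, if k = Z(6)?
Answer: 14/25 ≈ 0.56000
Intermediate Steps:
j(T, S) = -7*T
Z(v) = 5
k = 5
O(u) = (12 + u)/(2*u) (O(u) = (12 + u)/((2*u)) = (12 + u)*(1/(2*u)) = (12 + u)/(2*u))
r = 25/14 (r = 5*((12 - 7*6)/(2*((-7*6)))) = 5*((1/2)*(12 - 42)/(-42)) = 5*((1/2)*(-1/42)*(-30)) = 5*(5/14) = 25/14 ≈ 1.7857)
1/r = 1/(25/14) = 14/25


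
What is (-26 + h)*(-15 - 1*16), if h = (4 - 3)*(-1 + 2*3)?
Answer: 651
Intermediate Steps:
h = 5 (h = 1*(-1 + 6) = 1*5 = 5)
(-26 + h)*(-15 - 1*16) = (-26 + 5)*(-15 - 1*16) = -21*(-15 - 16) = -21*(-31) = 651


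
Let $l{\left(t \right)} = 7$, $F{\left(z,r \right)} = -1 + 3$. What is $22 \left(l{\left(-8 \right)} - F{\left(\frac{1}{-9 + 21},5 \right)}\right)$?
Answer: $110$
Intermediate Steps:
$F{\left(z,r \right)} = 2$
$22 \left(l{\left(-8 \right)} - F{\left(\frac{1}{-9 + 21},5 \right)}\right) = 22 \left(7 - 2\right) = 22 \cdot 5 = 110$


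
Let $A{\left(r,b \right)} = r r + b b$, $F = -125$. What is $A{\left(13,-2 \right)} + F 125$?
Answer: $-15452$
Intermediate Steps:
$A{\left(r,b \right)} = b^{2} + r^{2}$ ($A{\left(r,b \right)} = r^{2} + b^{2} = b^{2} + r^{2}$)
$A{\left(13,-2 \right)} + F 125 = \left(\left(-2\right)^{2} + 13^{2}\right) - 15625 = \left(4 + 169\right) - 15625 = 173 - 15625 = -15452$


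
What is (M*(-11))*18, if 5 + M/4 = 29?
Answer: -19008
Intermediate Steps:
M = 96 (M = -20 + 4*29 = -20 + 116 = 96)
(M*(-11))*18 = (96*(-11))*18 = -1056*18 = -19008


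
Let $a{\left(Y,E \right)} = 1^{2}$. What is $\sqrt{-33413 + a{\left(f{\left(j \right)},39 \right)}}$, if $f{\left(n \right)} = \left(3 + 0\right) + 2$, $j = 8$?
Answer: $2 i \sqrt{8353} \approx 182.79 i$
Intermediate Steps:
$f{\left(n \right)} = 5$ ($f{\left(n \right)} = 3 + 2 = 5$)
$a{\left(Y,E \right)} = 1$
$\sqrt{-33413 + a{\left(f{\left(j \right)},39 \right)}} = \sqrt{-33413 + 1} = \sqrt{-33412} = 2 i \sqrt{8353}$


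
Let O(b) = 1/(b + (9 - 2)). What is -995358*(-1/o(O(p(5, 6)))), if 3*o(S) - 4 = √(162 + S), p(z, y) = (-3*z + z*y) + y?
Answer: -111480096/1363 + 1990716*√31759/1363 ≈ 1.7849e+5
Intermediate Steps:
p(z, y) = y - 3*z + y*z (p(z, y) = (-3*z + y*z) + y = y - 3*z + y*z)
O(b) = 1/(7 + b) (O(b) = 1/(b + 7) = 1/(7 + b))
o(S) = 4/3 + √(162 + S)/3
-995358*(-1/o(O(p(5, 6)))) = -995358*(-1/(4/3 + √(162 + 1/(7 + (6 - 3*5 + 6*5)))/3)) = -995358*(-1/(4/3 + √(162 + 1/(7 + (6 - 15 + 30)))/3)) = -995358*(-1/(4/3 + √(162 + 1/(7 + 21))/3)) = -995358*(-1/(4/3 + √(162 + 1/28)/3)) = -995358*(-1/(4/3 + √(4537/28)/3)) = -995358*(-1/(4/3 + (√31759/14)/3)) = -995358*(-1/(4/3 + √31759/42)) = -995358/(-4/3 - √31759/42)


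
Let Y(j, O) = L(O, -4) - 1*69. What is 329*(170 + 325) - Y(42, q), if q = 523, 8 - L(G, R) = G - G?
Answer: 162916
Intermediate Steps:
L(G, R) = 8 (L(G, R) = 8 - (G - G) = 8 - 1*0 = 8 + 0 = 8)
Y(j, O) = -61 (Y(j, O) = 8 - 1*69 = 8 - 69 = -61)
329*(170 + 325) - Y(42, q) = 329*(170 + 325) - 1*(-61) = 329*495 + 61 = 162855 + 61 = 162916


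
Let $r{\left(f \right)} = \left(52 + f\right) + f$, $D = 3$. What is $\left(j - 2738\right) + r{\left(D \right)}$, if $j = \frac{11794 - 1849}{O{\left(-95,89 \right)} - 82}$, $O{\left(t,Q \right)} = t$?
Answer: $- \frac{161435}{59} \approx -2736.2$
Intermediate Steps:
$j = - \frac{3315}{59}$ ($j = \frac{11794 - 1849}{-95 - 82} = \frac{9945}{-177} = 9945 \left(- \frac{1}{177}\right) = - \frac{3315}{59} \approx -56.186$)
$r{\left(f \right)} = 52 + 2 f$
$\left(j - 2738\right) + r{\left(D \right)} = \left(- \frac{3315}{59} - 2738\right) + \left(52 + 2 \cdot 3\right) = - \frac{164857}{59} + \left(52 + 6\right) = - \frac{164857}{59} + 58 = - \frac{161435}{59}$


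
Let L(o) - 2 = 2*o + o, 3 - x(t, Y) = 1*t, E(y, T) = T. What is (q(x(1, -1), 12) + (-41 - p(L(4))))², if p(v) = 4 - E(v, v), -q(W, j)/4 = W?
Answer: 1521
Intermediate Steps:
x(t, Y) = 3 - t
q(W, j) = -4*W
L(o) = 2 + 3*o (L(o) = 2 + (2*o + o) = 2 + 3*o)
p(v) = 4 - v
(q(x(1, -1), 12) + (-41 - p(L(4))))² = (-4*(3 - 1*1) + (-41 - (4 - (2 + 3*4))))² = (-4*(3 - 1) + (-41 - (4 - (2 + 12))))² = (-4*2 + (-41 - (4 - 1*14)))² = (-8 + (-41 - (4 - 14)))² = (-8 + (-41 - 1*(-10)))² = (-8 + (-41 + 10))² = (-8 - 31)² = (-39)² = 1521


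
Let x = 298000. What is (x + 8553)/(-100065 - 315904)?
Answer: -306553/415969 ≈ -0.73696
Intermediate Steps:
(x + 8553)/(-100065 - 315904) = (298000 + 8553)/(-100065 - 315904) = 306553/(-415969) = 306553*(-1/415969) = -306553/415969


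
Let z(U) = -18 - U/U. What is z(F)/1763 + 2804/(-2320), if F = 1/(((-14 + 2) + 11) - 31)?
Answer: -1246883/1022540 ≈ -1.2194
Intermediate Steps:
F = -1/32 (F = 1/((-12 + 11) - 31) = 1/(-1 - 31) = 1/(-32) = -1/32 ≈ -0.031250)
z(U) = -19 (z(U) = -18 - 1*1 = -18 - 1 = -19)
z(F)/1763 + 2804/(-2320) = -19/1763 + 2804/(-2320) = -19*1/1763 + 2804*(-1/2320) = -19/1763 - 701/580 = -1246883/1022540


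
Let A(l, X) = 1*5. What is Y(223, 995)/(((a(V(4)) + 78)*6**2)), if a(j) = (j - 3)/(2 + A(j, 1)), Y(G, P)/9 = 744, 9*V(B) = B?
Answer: 11718/4891 ≈ 2.3958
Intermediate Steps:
V(B) = B/9
Y(G, P) = 6696 (Y(G, P) = 9*744 = 6696)
A(l, X) = 5
a(j) = -3/7 + j/7 (a(j) = (j - 3)/(2 + 5) = (-3 + j)/7 = (-3 + j)*(1/7) = -3/7 + j/7)
Y(223, 995)/(((a(V(4)) + 78)*6**2)) = 6696/((((-3/7 + ((1/9)*4)/7) + 78)*6**2)) = 6696/((((-3/7 + (1/7)*(4/9)) + 78)*36)) = 6696/((((-3/7 + 4/63) + 78)*36)) = 6696/(((-23/63 + 78)*36)) = 6696/(((4891/63)*36)) = 6696/(19564/7) = 6696*(7/19564) = 11718/4891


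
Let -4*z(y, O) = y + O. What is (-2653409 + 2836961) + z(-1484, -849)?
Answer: 736541/4 ≈ 1.8414e+5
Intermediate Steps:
z(y, O) = -O/4 - y/4 (z(y, O) = -(y + O)/4 = -(O + y)/4 = -O/4 - y/4)
(-2653409 + 2836961) + z(-1484, -849) = (-2653409 + 2836961) + (-¼*(-849) - ¼*(-1484)) = 183552 + (849/4 + 371) = 183552 + 2333/4 = 736541/4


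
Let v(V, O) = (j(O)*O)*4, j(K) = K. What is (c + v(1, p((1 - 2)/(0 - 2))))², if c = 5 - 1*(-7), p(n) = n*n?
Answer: 2401/16 ≈ 150.06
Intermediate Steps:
p(n) = n²
v(V, O) = 4*O² (v(V, O) = (O*O)*4 = O²*4 = 4*O²)
c = 12 (c = 5 + 7 = 12)
(c + v(1, p((1 - 2)/(0 - 2))))² = (12 + 4*(((1 - 2)/(0 - 2))²)²)² = (12 + 4*((-1/(-2))²)²)² = (12 + 4*((-1*(-½))²)²)² = (12 + 4*((½)²)²)² = (12 + 4*(¼)²)² = (12 + 4*(1/16))² = (12 + ¼)² = (49/4)² = 2401/16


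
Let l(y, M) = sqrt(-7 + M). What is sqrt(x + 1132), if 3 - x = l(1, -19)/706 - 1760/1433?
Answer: sqrt(1162966872503420 - 1449763234*I*sqrt(26))/1011698 ≈ 33.708 - 0.00010713*I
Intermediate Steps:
x = 6059/1433 - I*sqrt(26)/706 (x = 3 - (sqrt(-7 - 19)/706 - 1760/1433) = 3 - (sqrt(-26)*(1/706) - 1760*1/1433) = 3 - ((I*sqrt(26))*(1/706) - 1760/1433) = 3 - (I*sqrt(26)/706 - 1760/1433) = 3 - (-1760/1433 + I*sqrt(26)/706) = 3 + (1760/1433 - I*sqrt(26)/706) = 6059/1433 - I*sqrt(26)/706 ≈ 4.2282 - 0.0072224*I)
sqrt(x + 1132) = sqrt((6059/1433 - I*sqrt(26)/706) + 1132) = sqrt(1628215/1433 - I*sqrt(26)/706)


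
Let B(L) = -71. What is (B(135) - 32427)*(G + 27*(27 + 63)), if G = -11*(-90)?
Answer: -111143160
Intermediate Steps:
G = 990
(B(135) - 32427)*(G + 27*(27 + 63)) = (-71 - 32427)*(990 + 27*(27 + 63)) = -32498*(990 + 27*90) = -32498*(990 + 2430) = -32498*3420 = -111143160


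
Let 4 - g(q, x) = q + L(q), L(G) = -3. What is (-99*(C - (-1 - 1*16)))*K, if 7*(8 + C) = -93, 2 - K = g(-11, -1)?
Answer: -47520/7 ≈ -6788.6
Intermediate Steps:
g(q, x) = 7 - q (g(q, x) = 4 - (q - 3) = 4 - (-3 + q) = 4 + (3 - q) = 7 - q)
K = -16 (K = 2 - (7 - 1*(-11)) = 2 - (7 + 11) = 2 - 1*18 = 2 - 18 = -16)
C = -149/7 (C = -8 + (⅐)*(-93) = -8 - 93/7 = -149/7 ≈ -21.286)
(-99*(C - (-1 - 1*16)))*K = -99*(-149/7 - (-1 - 1*16))*(-16) = -99*(-149/7 - (-1 - 16))*(-16) = -99*(-149/7 - 1*(-17))*(-16) = -99*(-149/7 + 17)*(-16) = -99*(-30/7)*(-16) = (2970/7)*(-16) = -47520/7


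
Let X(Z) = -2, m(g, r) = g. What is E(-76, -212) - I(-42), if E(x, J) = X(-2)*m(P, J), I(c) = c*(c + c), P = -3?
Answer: -3522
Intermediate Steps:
I(c) = 2*c² (I(c) = c*(2*c) = 2*c²)
E(x, J) = 6 (E(x, J) = -2*(-3) = 6)
E(-76, -212) - I(-42) = 6 - 2*(-42)² = 6 - 2*1764 = 6 - 1*3528 = 6 - 3528 = -3522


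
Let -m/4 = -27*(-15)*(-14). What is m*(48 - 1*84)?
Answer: -816480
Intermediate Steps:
m = 22680 (m = -4*(-27*(-15))*(-14) = -1620*(-14) = -4*(-5670) = 22680)
m*(48 - 1*84) = 22680*(48 - 1*84) = 22680*(48 - 84) = 22680*(-36) = -816480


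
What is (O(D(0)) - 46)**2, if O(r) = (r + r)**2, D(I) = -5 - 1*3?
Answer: 44100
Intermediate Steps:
D(I) = -8 (D(I) = -5 - 3 = -8)
O(r) = 4*r**2 (O(r) = (2*r)**2 = 4*r**2)
(O(D(0)) - 46)**2 = (4*(-8)**2 - 46)**2 = (4*64 - 46)**2 = (256 - 46)**2 = 210**2 = 44100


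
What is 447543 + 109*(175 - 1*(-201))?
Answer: 488527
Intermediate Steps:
447543 + 109*(175 - 1*(-201)) = 447543 + 109*(175 + 201) = 447543 + 109*376 = 447543 + 40984 = 488527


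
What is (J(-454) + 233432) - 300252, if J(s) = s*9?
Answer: -70906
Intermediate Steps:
J(s) = 9*s
(J(-454) + 233432) - 300252 = (9*(-454) + 233432) - 300252 = (-4086 + 233432) - 300252 = 229346 - 300252 = -70906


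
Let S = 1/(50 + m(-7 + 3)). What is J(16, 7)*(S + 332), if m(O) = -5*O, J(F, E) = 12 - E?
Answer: 23241/14 ≈ 1660.1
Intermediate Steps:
S = 1/70 (S = 1/(50 - 5*(-7 + 3)) = 1/(50 - 5*(-4)) = 1/(50 + 20) = 1/70 ≈ 0.014286)
J(16, 7)*(S + 332) = (12 - 1*7)*(1/70 + 332) = (12 - 7)*(23241/70) = 5*(23241/70) = 23241/14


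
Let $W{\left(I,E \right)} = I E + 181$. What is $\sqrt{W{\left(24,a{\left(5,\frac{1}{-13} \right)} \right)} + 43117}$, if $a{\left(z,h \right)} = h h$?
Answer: $\frac{\sqrt{7317386}}{13} \approx 208.08$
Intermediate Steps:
$a{\left(z,h \right)} = h^{2}$
$W{\left(I,E \right)} = 181 + E I$ ($W{\left(I,E \right)} = E I + 181 = 181 + E I$)
$\sqrt{W{\left(24,a{\left(5,\frac{1}{-13} \right)} \right)} + 43117} = \sqrt{\left(181 + \left(\frac{1}{-13}\right)^{2} \cdot 24\right) + 43117} = \sqrt{\left(181 + \left(- \frac{1}{13}\right)^{2} \cdot 24\right) + 43117} = \sqrt{\left(181 + \frac{1}{169} \cdot 24\right) + 43117} = \sqrt{\left(181 + \frac{24}{169}\right) + 43117} = \sqrt{\frac{30613}{169} + 43117} = \sqrt{\frac{7317386}{169}} = \frac{\sqrt{7317386}}{13}$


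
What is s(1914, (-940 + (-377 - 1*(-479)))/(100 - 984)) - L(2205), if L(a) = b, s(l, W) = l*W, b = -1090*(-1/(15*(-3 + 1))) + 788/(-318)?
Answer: 21706696/11713 ≈ 1853.2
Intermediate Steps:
b = -2057/53 (b = -1090/((-15*(-2))) + 788*(-1/318) = -1090/30 - 394/159 = -1090*1/30 - 394/159 = -109/3 - 394/159 = -2057/53 ≈ -38.811)
s(l, W) = W*l
L(a) = -2057/53
s(1914, (-940 + (-377 - 1*(-479)))/(100 - 984)) - L(2205) = ((-940 + (-377 - 1*(-479)))/(100 - 984))*1914 - 1*(-2057/53) = ((-940 + (-377 + 479))/(-884))*1914 + 2057/53 = ((-940 + 102)*(-1/884))*1914 + 2057/53 = -838*(-1/884)*1914 + 2057/53 = (419/442)*1914 + 2057/53 = 400983/221 + 2057/53 = 21706696/11713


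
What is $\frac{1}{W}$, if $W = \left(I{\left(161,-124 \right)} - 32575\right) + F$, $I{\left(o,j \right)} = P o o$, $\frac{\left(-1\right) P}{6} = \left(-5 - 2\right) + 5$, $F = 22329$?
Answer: $\frac{1}{300806} \approx 3.3244 \cdot 10^{-6}$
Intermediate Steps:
$P = 12$ ($P = - 6 \left(\left(-5 - 2\right) + 5\right) = - 6 \left(-7 + 5\right) = \left(-6\right) \left(-2\right) = 12$)
$I{\left(o,j \right)} = 12 o^{2}$ ($I{\left(o,j \right)} = 12 o o = 12 o^{2}$)
$W = 300806$ ($W = \left(12 \cdot 161^{2} - 32575\right) + 22329 = \left(12 \cdot 25921 - 32575\right) + 22329 = \left(311052 - 32575\right) + 22329 = 278477 + 22329 = 300806$)
$\frac{1}{W} = \frac{1}{300806}$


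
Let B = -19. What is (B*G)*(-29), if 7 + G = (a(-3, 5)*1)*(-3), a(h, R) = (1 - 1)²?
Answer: -3857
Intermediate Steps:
a(h, R) = 0 (a(h, R) = 0² = 0)
G = -7 (G = -7 + (0*1)*(-3) = -7 + 0*(-3) = -7 + 0 = -7)
(B*G)*(-29) = -19*(-7)*(-29) = 133*(-29) = -3857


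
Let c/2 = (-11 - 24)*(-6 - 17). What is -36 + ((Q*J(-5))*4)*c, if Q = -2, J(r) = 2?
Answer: -25796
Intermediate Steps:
c = 1610 (c = 2*((-11 - 24)*(-6 - 17)) = 2*(-35*(-23)) = 2*805 = 1610)
-36 + ((Q*J(-5))*4)*c = -36 + (-2*2*4)*1610 = -36 - 4*4*1610 = -36 - 16*1610 = -36 - 25760 = -25796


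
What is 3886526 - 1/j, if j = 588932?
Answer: 2288899530231/588932 ≈ 3.8865e+6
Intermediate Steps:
3886526 - 1/j = 3886526 - 1/588932 = 2288899530231/588932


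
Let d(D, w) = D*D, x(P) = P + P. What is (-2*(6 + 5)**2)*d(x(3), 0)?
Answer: -8712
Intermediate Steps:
x(P) = 2*P
d(D, w) = D**2
(-2*(6 + 5)**2)*d(x(3), 0) = (-2*(6 + 5)**2)*(2*3)**2 = -2*11**2*6**2 = -2*121*36 = -242*36 = -8712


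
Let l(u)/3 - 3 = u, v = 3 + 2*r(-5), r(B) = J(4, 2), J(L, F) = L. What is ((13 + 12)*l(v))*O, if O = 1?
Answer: 1050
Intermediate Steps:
r(B) = 4
v = 11 (v = 3 + 2*4 = 3 + 8 = 11)
l(u) = 9 + 3*u
((13 + 12)*l(v))*O = ((13 + 12)*(9 + 3*11))*1 = (25*(9 + 33))*1 = (25*42)*1 = 1050*1 = 1050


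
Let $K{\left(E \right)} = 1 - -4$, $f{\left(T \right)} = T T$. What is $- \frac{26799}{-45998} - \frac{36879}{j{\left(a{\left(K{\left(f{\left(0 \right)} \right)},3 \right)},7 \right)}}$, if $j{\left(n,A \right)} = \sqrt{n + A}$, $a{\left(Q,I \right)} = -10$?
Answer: $\frac{26799}{45998} + 12293 i \sqrt{3} \approx 0.58261 + 21292.0 i$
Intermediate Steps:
$f{\left(T \right)} = T^{2}$
$K{\left(E \right)} = 5$ ($K{\left(E \right)} = 1 + 4 = 5$)
$j{\left(n,A \right)} = \sqrt{A + n}$
$- \frac{26799}{-45998} - \frac{36879}{j{\left(a{\left(K{\left(f{\left(0 \right)} \right)},3 \right)},7 \right)}} = - \frac{26799}{-45998} - \frac{36879}{\sqrt{7 - 10}} = \left(-26799\right) \left(- \frac{1}{45998}\right) - \frac{36879}{\sqrt{-3}} = \frac{26799}{45998} - \frac{36879}{i \sqrt{3}} = \frac{26799}{45998} - 36879 \left(- \frac{i \sqrt{3}}{3}\right) = \frac{26799}{45998} + 12293 i \sqrt{3}$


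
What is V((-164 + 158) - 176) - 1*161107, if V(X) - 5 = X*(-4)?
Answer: -160374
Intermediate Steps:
V(X) = 5 - 4*X (V(X) = 5 + X*(-4) = 5 - 4*X)
V((-164 + 158) - 176) - 1*161107 = (5 - 4*((-164 + 158) - 176)) - 1*161107 = (5 - 4*(-6 - 176)) - 161107 = (5 - 4*(-182)) - 161107 = (5 + 728) - 161107 = 733 - 161107 = -160374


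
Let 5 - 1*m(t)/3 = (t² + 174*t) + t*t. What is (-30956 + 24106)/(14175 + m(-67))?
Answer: -685/2223 ≈ -0.30814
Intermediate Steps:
m(t) = 15 - 522*t - 6*t² (m(t) = 15 - 3*((t² + 174*t) + t*t) = 15 - 3*((t² + 174*t) + t²) = 15 - 3*(2*t² + 174*t) = 15 + (-522*t - 6*t²) = 15 - 522*t - 6*t²)
(-30956 + 24106)/(14175 + m(-67)) = (-30956 + 24106)/(14175 + (15 - 522*(-67) - 6*(-67)²)) = -6850/(14175 + (15 + 34974 - 6*4489)) = -6850/(14175 + (15 + 34974 - 26934)) = -6850/(14175 + 8055) = -6850/22230 = -6850*1/22230 = -685/2223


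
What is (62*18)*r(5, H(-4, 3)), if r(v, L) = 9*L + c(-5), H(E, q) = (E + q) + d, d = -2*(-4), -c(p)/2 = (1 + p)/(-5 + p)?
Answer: 347076/5 ≈ 69415.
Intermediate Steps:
c(p) = -2*(1 + p)/(-5 + p)
d = 8
H(E, q) = 8 + E + q (H(E, q) = (E + q) + 8 = 8 + E + q)
r(v, L) = -4/5 + 9*L (r(v, L) = 9*L + 2*(-1 - 1*(-5))/(-5 - 5) = 9*L + 2*(-1 + 5)/(-10) = 9*L + 2*(-1/10)*4 = 9*L - 4/5 = -4/5 + 9*L)
(62*18)*r(5, H(-4, 3)) = (62*18)*(-4/5 + 9*(8 - 4 + 3)) = 1116*(-4/5 + 9*7) = 1116*(-4/5 + 63) = 1116*(311/5) = 347076/5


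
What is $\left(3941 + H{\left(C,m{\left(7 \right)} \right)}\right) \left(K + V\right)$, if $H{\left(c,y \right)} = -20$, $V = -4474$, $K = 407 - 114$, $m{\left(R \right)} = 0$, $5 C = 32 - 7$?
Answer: $-16393701$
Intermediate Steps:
$C = 5$ ($C = \frac{32 - 7}{5} = \frac{1}{5} \cdot 25 = 5$)
$K = 293$
$\left(3941 + H{\left(C,m{\left(7 \right)} \right)}\right) \left(K + V\right) = \left(3941 - 20\right) \left(293 - 4474\right) = 3921 \left(-4181\right) = -16393701$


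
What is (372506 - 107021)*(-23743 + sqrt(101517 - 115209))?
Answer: -6303410355 + 530970*I*sqrt(3423) ≈ -6.3034e+9 + 3.1065e+7*I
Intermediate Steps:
(372506 - 107021)*(-23743 + sqrt(101517 - 115209)) = 265485*(-23743 + sqrt(-13692)) = 265485*(-23743 + 2*I*sqrt(3423)) = -6303410355 + 530970*I*sqrt(3423)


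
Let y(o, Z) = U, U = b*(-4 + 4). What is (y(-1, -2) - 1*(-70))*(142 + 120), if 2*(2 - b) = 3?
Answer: 18340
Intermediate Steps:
b = ½ (b = 2 - ½*3 = 2 - 3/2 = ½ ≈ 0.50000)
U = 0 (U = (-4 + 4)/2 = (½)*0 = 0)
y(o, Z) = 0
(y(-1, -2) - 1*(-70))*(142 + 120) = (0 - 1*(-70))*(142 + 120) = (0 + 70)*262 = 70*262 = 18340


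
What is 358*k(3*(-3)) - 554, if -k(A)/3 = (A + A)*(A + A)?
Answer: -348530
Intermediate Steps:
k(A) = -12*A**2 (k(A) = -3*(A + A)*(A + A) = -3*2*A*2*A = -12*A**2)
358*k(3*(-3)) - 554 = 358*(-12*(3*(-3))**2) - 554 = 358*(-12*(-9)**2) - 554 = 358*(-12*81) - 554 = 358*(-972) - 554 = -347976 - 554 = -348530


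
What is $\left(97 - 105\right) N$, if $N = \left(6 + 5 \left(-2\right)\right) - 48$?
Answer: $416$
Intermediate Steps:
$N = -52$ ($N = \left(6 - 10\right) - 48 = -4 - 48 = -52$)
$\left(97 - 105\right) N = \left(97 - 105\right) \left(-52\right) = \left(-8\right) \left(-52\right) = 416$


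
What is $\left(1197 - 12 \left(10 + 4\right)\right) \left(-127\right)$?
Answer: $-130683$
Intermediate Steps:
$\left(1197 - 12 \left(10 + 4\right)\right) \left(-127\right) = \left(1197 - 168\right) \left(-127\right) = 1029 \left(-127\right) = -130683$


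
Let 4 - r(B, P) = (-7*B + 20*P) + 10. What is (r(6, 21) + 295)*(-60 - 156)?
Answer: 19224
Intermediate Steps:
r(B, P) = -6 - 20*P + 7*B (r(B, P) = 4 - ((-7*B + 20*P) + 10) = 4 - (10 - 7*B + 20*P) = 4 + (-10 - 20*P + 7*B) = -6 - 20*P + 7*B)
(r(6, 21) + 295)*(-60 - 156) = ((-6 - 20*21 + 7*6) + 295)*(-60 - 156) = ((-6 - 420 + 42) + 295)*(-216) = (-384 + 295)*(-216) = -89*(-216) = 19224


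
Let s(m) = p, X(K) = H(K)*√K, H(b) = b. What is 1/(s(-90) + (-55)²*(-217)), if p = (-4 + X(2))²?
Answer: -656401/430862272289 + 16*√2/430862272289 ≈ -1.5234e-6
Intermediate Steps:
X(K) = K^(3/2) (X(K) = K*√K = K^(3/2))
p = (-4 + 2*√2)² (p = (-4 + 2^(3/2))² = (-4 + 2*√2)² ≈ 1.3726)
s(m) = 24 - 16*√2
1/(s(-90) + (-55)²*(-217)) = 1/((24 - 16*√2) + (-55)²*(-217)) = 1/((24 - 16*√2) + 3025*(-217)) = 1/((24 - 16*√2) - 656425) = 1/(-656401 - 16*√2)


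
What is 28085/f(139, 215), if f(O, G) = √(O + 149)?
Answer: 28085*√2/24 ≈ 1654.9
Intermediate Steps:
f(O, G) = √(149 + O)
28085/f(139, 215) = 28085/(√(149 + 139)) = 28085/(√288) = 28085/((12*√2)) = 28085*(√2/24) = 28085*√2/24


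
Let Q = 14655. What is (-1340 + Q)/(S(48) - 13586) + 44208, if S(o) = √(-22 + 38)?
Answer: 600419741/13582 ≈ 44207.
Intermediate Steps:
S(o) = 4 (S(o) = √16 = 4)
(-1340 + Q)/(S(48) - 13586) + 44208 = (-1340 + 14655)/(4 - 13586) + 44208 = 13315/(-13582) + 44208 = 13315*(-1/13582) + 44208 = -13315/13582 + 44208 = 600419741/13582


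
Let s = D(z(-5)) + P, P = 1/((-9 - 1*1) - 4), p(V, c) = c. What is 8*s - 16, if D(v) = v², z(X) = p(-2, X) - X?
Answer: -116/7 ≈ -16.571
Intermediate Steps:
z(X) = 0 (z(X) = X - X = 0)
P = -1/14 (P = 1/((-9 - 1) - 4) = 1/(-10 - 4) = 1/(-14) = -1/14 ≈ -0.071429)
s = -1/14 (s = 0² - 1/14 = 0 - 1/14 = -1/14 ≈ -0.071429)
8*s - 16 = 8*(-1/14) - 16 = -4/7 - 16 = -116/7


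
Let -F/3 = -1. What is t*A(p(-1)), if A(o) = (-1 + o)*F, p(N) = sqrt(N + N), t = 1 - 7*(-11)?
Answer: -234 + 234*I*sqrt(2) ≈ -234.0 + 330.93*I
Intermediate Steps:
t = 78 (t = 1 + 77 = 78)
F = 3 (F = -3*(-1) = 3)
p(N) = sqrt(2)*sqrt(N) (p(N) = sqrt(2*N) = sqrt(2)*sqrt(N))
A(o) = -3 + 3*o (A(o) = (-1 + o)*3 = -3 + 3*o)
t*A(p(-1)) = 78*(-3 + 3*(sqrt(2)*sqrt(-1))) = 78*(-3 + 3*(sqrt(2)*I)) = 78*(-3 + 3*(I*sqrt(2))) = 78*(-3 + 3*I*sqrt(2)) = -234 + 234*I*sqrt(2)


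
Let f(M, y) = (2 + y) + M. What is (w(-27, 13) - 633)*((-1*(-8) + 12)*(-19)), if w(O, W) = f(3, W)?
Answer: 233700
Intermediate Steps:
f(M, y) = 2 + M + y
w(O, W) = 5 + W (w(O, W) = 2 + 3 + W = 5 + W)
(w(-27, 13) - 633)*((-1*(-8) + 12)*(-19)) = ((5 + 13) - 633)*((-1*(-8) + 12)*(-19)) = (18 - 633)*((8 + 12)*(-19)) = -12300*(-19) = -615*(-380) = 233700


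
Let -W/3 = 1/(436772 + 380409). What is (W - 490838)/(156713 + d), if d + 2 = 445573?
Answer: -401103487681/492175041404 ≈ -0.81496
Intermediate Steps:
W = -3/817181 (W = -3/(436772 + 380409) = -3/817181 ≈ -3.6712e-6)
d = 445571 (d = -2 + 445573 = 445571)
(W - 490838)/(156713 + d) = (-3/817181 - 490838)/(156713 + 445571) = -401103487681/817181/602284 = -401103487681/817181*1/602284 = -401103487681/492175041404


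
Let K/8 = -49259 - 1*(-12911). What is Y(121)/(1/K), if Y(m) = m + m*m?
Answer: -4292553408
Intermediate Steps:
Y(m) = m + m**2
K = -290784 (K = 8*(-49259 - 1*(-12911)) = 8*(-49259 + 12911) = 8*(-36348) = -290784)
Y(121)/(1/K) = (121*(1 + 121))/(1/(-290784)) = (121*122)/(-1/290784) = 14762*(-290784) = -4292553408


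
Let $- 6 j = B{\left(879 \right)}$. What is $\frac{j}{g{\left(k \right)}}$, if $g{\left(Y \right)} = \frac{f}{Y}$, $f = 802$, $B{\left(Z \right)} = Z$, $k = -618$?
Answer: $\frac{90537}{802} \approx 112.89$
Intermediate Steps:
$j = - \frac{293}{2}$ ($j = \left(- \frac{1}{6}\right) 879 = - \frac{293}{2} \approx -146.5$)
$g{\left(Y \right)} = \frac{802}{Y}$
$\frac{j}{g{\left(k \right)}} = - \frac{293}{2 \frac{802}{-618}} = - \frac{293}{2 \cdot 802 \left(- \frac{1}{618}\right)} = - \frac{293}{2 \left(- \frac{401}{309}\right)} = \left(- \frac{293}{2}\right) \left(- \frac{309}{401}\right) = \frac{90537}{802}$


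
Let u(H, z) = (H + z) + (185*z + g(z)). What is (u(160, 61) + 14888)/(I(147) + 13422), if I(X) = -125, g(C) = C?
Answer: 26455/13297 ≈ 1.9895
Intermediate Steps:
u(H, z) = H + 187*z (u(H, z) = (H + z) + (185*z + z) = (H + z) + 186*z = H + 187*z)
(u(160, 61) + 14888)/(I(147) + 13422) = ((160 + 187*61) + 14888)/(-125 + 13422) = ((160 + 11407) + 14888)/13297 = (11567 + 14888)*(1/13297) = 26455*(1/13297) = 26455/13297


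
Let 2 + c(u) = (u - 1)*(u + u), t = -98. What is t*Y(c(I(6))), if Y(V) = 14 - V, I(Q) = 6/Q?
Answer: -1568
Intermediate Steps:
c(u) = -2 + 2*u*(-1 + u) (c(u) = -2 + (u - 1)*(u + u) = -2 + (-1 + u)*(2*u) = -2 + 2*u*(-1 + u))
t*Y(c(I(6))) = -98*(14 - (-2 - 12/6 + 2*(6/6)²)) = -98*(14 - (-2 - 12/6 + 2*(6*(⅙))²)) = -98*(14 - (-2 - 2*1 + 2*1²)) = -98*(14 - (-2 - 2 + 2*1)) = -98*(14 - (-2 - 2 + 2)) = -98*(14 - 1*(-2)) = -98*(14 + 2) = -98*16 = -1568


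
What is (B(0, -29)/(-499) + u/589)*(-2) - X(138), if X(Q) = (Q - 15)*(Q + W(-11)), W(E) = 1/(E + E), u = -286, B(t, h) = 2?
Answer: -109712114607/6466042 ≈ -16967.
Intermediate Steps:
W(E) = 1/(2*E)
X(Q) = (-15 + Q)*(-1/22 + Q) (X(Q) = (Q - 15)*(Q + (1/2)/(-11)) = (-15 + Q)*(Q + (1/2)*(-1/11)) = (-15 + Q)*(Q - 1/22) = (-15 + Q)*(-1/22 + Q))
(B(0, -29)/(-499) + u/589)*(-2) - X(138) = (2/(-499) - 286/589)*(-2) - (15/22 + 138**2 - 331/22*138) = (2*(-1/499) - 286*1/589)*(-2) - (15/22 + 19044 - 22839/11) = (-2/499 - 286/589)*(-2) - 1*373305/22 = -143892/293911*(-2) - 373305/22 = 287784/293911 - 373305/22 = -109712114607/6466042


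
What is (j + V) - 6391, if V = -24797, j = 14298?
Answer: -16890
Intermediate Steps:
(j + V) - 6391 = (14298 - 24797) - 6391 = -10499 - 6391 = -16890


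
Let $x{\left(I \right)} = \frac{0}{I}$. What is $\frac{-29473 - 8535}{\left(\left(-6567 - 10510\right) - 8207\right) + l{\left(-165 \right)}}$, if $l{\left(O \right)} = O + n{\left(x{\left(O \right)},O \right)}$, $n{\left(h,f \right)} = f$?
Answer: $\frac{19004}{12807} \approx 1.4839$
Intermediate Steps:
$x{\left(I \right)} = 0$
$l{\left(O \right)} = 2 O$ ($l{\left(O \right)} = O + O = 2 O$)
$\frac{-29473 - 8535}{\left(\left(-6567 - 10510\right) - 8207\right) + l{\left(-165 \right)}} = \frac{-29473 - 8535}{\left(\left(-6567 - 10510\right) - 8207\right) + 2 \left(-165\right)} = - \frac{38008}{\left(-17077 - 8207\right) - 330} = - \frac{38008}{-25284 - 330} = - \frac{38008}{-25614} = \left(-38008\right) \left(- \frac{1}{25614}\right) = \frac{19004}{12807}$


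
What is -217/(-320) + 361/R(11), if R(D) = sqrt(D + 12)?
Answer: 217/320 + 361*sqrt(23)/23 ≈ 75.952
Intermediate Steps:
R(D) = sqrt(12 + D)
-217/(-320) + 361/R(11) = -217/(-320) + 361/(sqrt(12 + 11)) = -217*(-1/320) + 361/(sqrt(23)) = 217/320 + 361*(sqrt(23)/23) = 217/320 + 361*sqrt(23)/23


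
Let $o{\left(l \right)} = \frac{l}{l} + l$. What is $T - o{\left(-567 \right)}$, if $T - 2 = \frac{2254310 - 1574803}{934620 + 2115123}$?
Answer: $\frac{1732933531}{3049743} \approx 568.22$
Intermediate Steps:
$T = \frac{6778993}{3049743}$ ($T = 2 + \frac{2254310 - 1574803}{934620 + 2115123} = 2 + \frac{679507}{3049743} = \frac{6778993}{3049743} \approx 2.2228$)
$o{\left(l \right)} = 1 + l$
$T - o{\left(-567 \right)} = \frac{6778993}{3049743} - \left(1 - 567\right) = \frac{6778993}{3049743} - -566 = \frac{6778993}{3049743} + 566 = \frac{1732933531}{3049743}$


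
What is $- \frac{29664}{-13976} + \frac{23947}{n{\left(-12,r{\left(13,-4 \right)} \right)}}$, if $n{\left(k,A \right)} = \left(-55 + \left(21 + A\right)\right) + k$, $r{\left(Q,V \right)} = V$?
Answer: $- \frac{41650009}{87350} \approx -476.82$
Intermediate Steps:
$n{\left(k,A \right)} = -34 + A + k$ ($n{\left(k,A \right)} = \left(-34 + A\right) + k = -34 + A + k$)
$- \frac{29664}{-13976} + \frac{23947}{n{\left(-12,r{\left(13,-4 \right)} \right)}} = - \frac{29664}{-13976} + \frac{23947}{-34 - 4 - 12} = \left(-29664\right) \left(- \frac{1}{13976}\right) + \frac{23947}{-50} = \frac{3708}{1747} + 23947 \left(- \frac{1}{50}\right) = \frac{3708}{1747} - \frac{23947}{50} = - \frac{41650009}{87350}$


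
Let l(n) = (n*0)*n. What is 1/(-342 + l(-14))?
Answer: -1/342 ≈ -0.0029240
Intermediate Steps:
l(n) = 0 (l(n) = 0*n = 0)
1/(-342 + l(-14)) = 1/(-342 + 0) = 1/(-342) = -1/342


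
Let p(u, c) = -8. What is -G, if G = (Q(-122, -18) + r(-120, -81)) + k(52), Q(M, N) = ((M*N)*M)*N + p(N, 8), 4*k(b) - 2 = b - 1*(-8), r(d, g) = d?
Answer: -9644607/2 ≈ -4.8223e+6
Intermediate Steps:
k(b) = 5/2 + b/4 (k(b) = ½ + (b - 1*(-8))/4 = ½ + (b + 8)/4 = ½ + (8 + b)/4 = ½ + (2 + b/4) = 5/2 + b/4)
Q(M, N) = -8 + M²*N² (Q(M, N) = ((M*N)*M)*N - 8 = (N*M²)*N - 8 = M²*N² - 8 = -8 + M²*N²)
G = 9644607/2 (G = ((-8 + (-122)²*(-18)²) - 120) + (5/2 + (¼)*52) = ((-8 + 14884*324) - 120) + (5/2 + 13) = ((-8 + 4822416) - 120) + 31/2 = (4822408 - 120) + 31/2 = 4822288 + 31/2 = 9644607/2 ≈ 4.8223e+6)
-G = -1*9644607/2 = -9644607/2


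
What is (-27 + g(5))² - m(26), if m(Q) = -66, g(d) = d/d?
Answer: 742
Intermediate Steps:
g(d) = 1
(-27 + g(5))² - m(26) = (-27 + 1)² - 1*(-66) = (-26)² + 66 = 676 + 66 = 742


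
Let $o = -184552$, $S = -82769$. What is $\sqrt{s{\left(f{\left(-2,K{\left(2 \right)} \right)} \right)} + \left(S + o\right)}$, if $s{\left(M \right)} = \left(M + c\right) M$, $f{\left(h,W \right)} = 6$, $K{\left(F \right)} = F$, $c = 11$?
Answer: $9 i \sqrt{3299} \approx 516.93 i$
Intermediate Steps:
$s{\left(M \right)} = M \left(11 + M\right)$ ($s{\left(M \right)} = \left(M + 11\right) M = \left(11 + M\right) M = M \left(11 + M\right)$)
$\sqrt{s{\left(f{\left(-2,K{\left(2 \right)} \right)} \right)} + \left(S + o\right)} = \sqrt{6 \left(11 + 6\right) - 267321} = \sqrt{6 \cdot 17 - 267321} = \sqrt{102 - 267321} = \sqrt{-267219} = 9 i \sqrt{3299}$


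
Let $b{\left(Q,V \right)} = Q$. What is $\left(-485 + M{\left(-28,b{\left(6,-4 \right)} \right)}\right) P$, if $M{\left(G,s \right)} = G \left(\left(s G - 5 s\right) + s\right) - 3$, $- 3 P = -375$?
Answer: $611000$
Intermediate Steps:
$P = 125$ ($P = \left(- \frac{1}{3}\right) \left(-375\right) = 125$)
$M{\left(G,s \right)} = -3 + G \left(- 4 s + G s\right)$ ($M{\left(G,s \right)} = G \left(\left(G s - 5 s\right) + s\right) - 3 = G \left(\left(- 5 s + G s\right) + s\right) - 3 = G \left(- 4 s + G s\right) - 3 = -3 + G \left(- 4 s + G s\right)$)
$\left(-485 + M{\left(-28,b{\left(6,-4 \right)} \right)}\right) P = \left(-485 - \left(3 - 4704 - 672\right)\right) 125 = \left(-485 + \left(-3 + 6 \cdot 784 + 672\right)\right) 125 = \left(-485 + \left(-3 + 4704 + 672\right)\right) 125 = \left(-485 + 5373\right) 125 = 4888 \cdot 125 = 611000$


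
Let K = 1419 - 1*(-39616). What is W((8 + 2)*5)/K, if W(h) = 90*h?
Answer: 900/8207 ≈ 0.10966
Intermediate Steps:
K = 41035 (K = 1419 + 39616 = 41035)
W((8 + 2)*5)/K = (90*((8 + 2)*5))/41035 = (90*(10*5))*(1/41035) = (90*50)*(1/41035) = 4500*(1/41035) = 900/8207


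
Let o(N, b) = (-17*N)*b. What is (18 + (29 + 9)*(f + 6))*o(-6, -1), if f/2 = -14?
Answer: 83436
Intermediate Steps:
f = -28 (f = 2*(-14) = -28)
o(N, b) = -17*N*b
(18 + (29 + 9)*(f + 6))*o(-6, -1) = (18 + (29 + 9)*(-28 + 6))*(-17*(-6)*(-1)) = (18 + 38*(-22))*(-102) = (18 - 836)*(-102) = -818*(-102) = 83436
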